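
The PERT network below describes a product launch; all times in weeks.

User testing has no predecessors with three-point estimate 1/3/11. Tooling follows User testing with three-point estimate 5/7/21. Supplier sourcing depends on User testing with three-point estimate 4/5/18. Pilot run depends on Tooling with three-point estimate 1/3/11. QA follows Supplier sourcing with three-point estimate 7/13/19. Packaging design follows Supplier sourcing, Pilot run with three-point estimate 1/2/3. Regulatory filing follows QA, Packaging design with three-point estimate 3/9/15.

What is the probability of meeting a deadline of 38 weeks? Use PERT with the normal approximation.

0.893

te_User testing = (1 + 4·3 + 11)/6 = 24/6 = 4; σ²_User testing = ((11−1)/6)² = 2.778
te_Tooling = (5 + 4·7 + 21)/6 = 54/6 = 9; σ²_Tooling = ((21−5)/6)² = 7.111
te_Supplier sourcing = (4 + 4·5 + 18)/6 = 42/6 = 7; σ²_Supplier sourcing = ((18−4)/6)² = 5.444
te_Pilot run = (1 + 4·3 + 11)/6 = 24/6 = 4; σ²_Pilot run = ((11−1)/6)² = 2.778
te_QA = (7 + 4·13 + 19)/6 = 78/6 = 13; σ²_QA = ((19−7)/6)² = 4.000
te_Packaging design = (1 + 4·2 + 3)/6 = 12/6 = 2; σ²_Packaging design = ((3−1)/6)² = 0.111
te_Regulatory filing = (3 + 4·9 + 15)/6 = 54/6 = 9; σ²_Regulatory filing = ((15−3)/6)² = 4.000

Forward pass:
ES_User testing = 0; EF_User testing = 4
ES_Tooling = 4; EF_Tooling = 4+9 = 13
ES_Supplier sourcing = 4; EF_Supplier sourcing = 4+7 = 11
ES_Pilot run = 13; EF_Pilot run = 13+4 = 17
ES_QA = 11; EF_QA = 11+13 = 24
ES_Packaging design = max(EF_Supplier sourcing=11, EF_Pilot run=17) = 17; EF_Packaging design = 17+2 = 19
ES_Regulatory filing = max(EF_QA=24, EF_Packaging design=19) = 24; EF_Regulatory filing = 24+9 = 33
Expected project duration μ = 33 weeks. Critical path: User testing → Supplier sourcing → QA → Regulatory filing.

Variance along critical path = 2.778 + 5.444 + 4.000 + 4.000 = 16.222; σ = √16.222 = 4.028 weeks.
Z = (38 − 33) / 4.028 = 1.241
P(T ≤ 38) = Φ(1.241) ≈ 0.893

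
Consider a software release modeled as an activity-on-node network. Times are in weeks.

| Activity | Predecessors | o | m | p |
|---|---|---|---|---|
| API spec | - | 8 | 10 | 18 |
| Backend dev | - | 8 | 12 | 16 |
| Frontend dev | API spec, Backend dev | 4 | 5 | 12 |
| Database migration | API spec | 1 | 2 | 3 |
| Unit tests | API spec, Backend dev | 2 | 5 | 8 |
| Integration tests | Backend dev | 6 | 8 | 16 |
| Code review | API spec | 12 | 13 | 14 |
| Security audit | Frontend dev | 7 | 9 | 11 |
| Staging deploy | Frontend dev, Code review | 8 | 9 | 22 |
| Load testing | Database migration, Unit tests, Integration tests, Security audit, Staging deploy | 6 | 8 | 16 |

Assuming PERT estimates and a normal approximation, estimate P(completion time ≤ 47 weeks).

te_API spec = (8 + 4·10 + 18)/6 = 66/6 = 11; σ²_API spec = ((18−8)/6)² = 2.778
te_Backend dev = (8 + 4·12 + 16)/6 = 72/6 = 12; σ²_Backend dev = ((16−8)/6)² = 1.778
te_Frontend dev = (4 + 4·5 + 12)/6 = 36/6 = 6; σ²_Frontend dev = ((12−4)/6)² = 1.778
te_Database migration = (1 + 4·2 + 3)/6 = 12/6 = 2; σ²_Database migration = ((3−1)/6)² = 0.111
te_Unit tests = (2 + 4·5 + 8)/6 = 30/6 = 5; σ²_Unit tests = ((8−2)/6)² = 1.000
te_Integration tests = (6 + 4·8 + 16)/6 = 54/6 = 9; σ²_Integration tests = ((16−6)/6)² = 2.778
te_Code review = (12 + 4·13 + 14)/6 = 78/6 = 13; σ²_Code review = ((14−12)/6)² = 0.111
te_Security audit = (7 + 4·9 + 11)/6 = 54/6 = 9; σ²_Security audit = ((11−7)/6)² = 0.444
te_Staging deploy = (8 + 4·9 + 22)/6 = 66/6 = 11; σ²_Staging deploy = ((22−8)/6)² = 5.444
te_Load testing = (6 + 4·8 + 16)/6 = 54/6 = 9; σ²_Load testing = ((16−6)/6)² = 2.778

Forward pass:
ES_API spec = 0; EF_API spec = 11
ES_Backend dev = 0; EF_Backend dev = 12
ES_Frontend dev = max(EF_API spec=11, EF_Backend dev=12) = 12; EF_Frontend dev = 12+6 = 18
ES_Database migration = 11; EF_Database migration = 11+2 = 13
ES_Unit tests = max(EF_API spec=11, EF_Backend dev=12) = 12; EF_Unit tests = 12+5 = 17
ES_Integration tests = 12; EF_Integration tests = 12+9 = 21
ES_Code review = 11; EF_Code review = 11+13 = 24
ES_Security audit = 18; EF_Security audit = 18+9 = 27
ES_Staging deploy = max(EF_Frontend dev=18, EF_Code review=24) = 24; EF_Staging deploy = 24+11 = 35
ES_Load testing = max(EF_Database migration=13, EF_Unit tests=17, EF_Integration tests=21, EF_Security audit=27, EF_Staging deploy=35) = 35; EF_Load testing = 35+9 = 44
Expected project duration μ = 44 weeks. Critical path: API spec → Code review → Staging deploy → Load testing.

Variance along critical path = 2.778 + 0.111 + 5.444 + 2.778 = 11.111; σ = √11.111 = 3.333 weeks.
Z = (47 − 44) / 3.333 = 0.900
P(T ≤ 47) = Φ(0.900) ≈ 0.816

0.816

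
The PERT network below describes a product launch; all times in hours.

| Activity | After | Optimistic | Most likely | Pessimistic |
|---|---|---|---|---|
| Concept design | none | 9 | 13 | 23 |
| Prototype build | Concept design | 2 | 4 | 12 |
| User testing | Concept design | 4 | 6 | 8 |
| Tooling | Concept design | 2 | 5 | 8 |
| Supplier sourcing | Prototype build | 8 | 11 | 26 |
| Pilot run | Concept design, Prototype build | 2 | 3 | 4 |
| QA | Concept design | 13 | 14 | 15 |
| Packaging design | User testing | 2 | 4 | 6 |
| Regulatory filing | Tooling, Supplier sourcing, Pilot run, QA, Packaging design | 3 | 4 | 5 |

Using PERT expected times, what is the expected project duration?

36 hours

te_Concept design = (9 + 4·13 + 23)/6 = 84/6 = 14
te_Prototype build = (2 + 4·4 + 12)/6 = 30/6 = 5
te_User testing = (4 + 4·6 + 8)/6 = 36/6 = 6
te_Tooling = (2 + 4·5 + 8)/6 = 30/6 = 5
te_Supplier sourcing = (8 + 4·11 + 26)/6 = 78/6 = 13
te_Pilot run = (2 + 4·3 + 4)/6 = 18/6 = 3
te_QA = (13 + 4·14 + 15)/6 = 84/6 = 14
te_Packaging design = (2 + 4·4 + 6)/6 = 24/6 = 4
te_Regulatory filing = (3 + 4·4 + 5)/6 = 24/6 = 4

Forward pass:
ES_Concept design = 0; EF_Concept design = 14
ES_Prototype build = 14; EF_Prototype build = 14+5 = 19
ES_User testing = 14; EF_User testing = 14+6 = 20
ES_Tooling = 14; EF_Tooling = 14+5 = 19
ES_Supplier sourcing = 19; EF_Supplier sourcing = 19+13 = 32
ES_Pilot run = max(EF_Concept design=14, EF_Prototype build=19) = 19; EF_Pilot run = 19+3 = 22
ES_QA = 14; EF_QA = 14+14 = 28
ES_Packaging design = 20; EF_Packaging design = 20+4 = 24
ES_Regulatory filing = max(EF_Tooling=19, EF_Supplier sourcing=32, EF_Pilot run=22, EF_QA=28, EF_Packaging design=24) = 32; EF_Regulatory filing = 32+4 = 36
Expected project duration μ = 36 hours. Critical path: Concept design → Prototype build → Supplier sourcing → Regulatory filing.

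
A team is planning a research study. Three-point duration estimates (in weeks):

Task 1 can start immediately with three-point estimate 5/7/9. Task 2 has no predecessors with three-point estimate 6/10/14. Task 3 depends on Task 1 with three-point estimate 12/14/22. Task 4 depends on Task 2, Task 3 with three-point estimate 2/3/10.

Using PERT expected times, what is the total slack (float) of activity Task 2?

12 weeks

te_Task 1 = (5 + 4·7 + 9)/6 = 42/6 = 7
te_Task 2 = (6 + 4·10 + 14)/6 = 60/6 = 10
te_Task 3 = (12 + 4·14 + 22)/6 = 90/6 = 15
te_Task 4 = (2 + 4·3 + 10)/6 = 24/6 = 4

Forward pass:
ES_Task 1 = 0; EF_Task 1 = 7
ES_Task 2 = 0; EF_Task 2 = 10
ES_Task 3 = 7; EF_Task 3 = 7+15 = 22
ES_Task 4 = max(EF_Task 2=10, EF_Task 3=22) = 22; EF_Task 4 = 22+4 = 26
Expected project duration μ = 26 weeks. Critical path: Task 1 → Task 3 → Task 4.

Backward pass:
LF_Task 4 = 26; LS_Task 4 = 26−4 = 22
LF_Task 3 = LS_Task 4 = 22; LS_Task 3 = 22−15 = 7
LF_Task 2 = LS_Task 4 = 22; LS_Task 2 = 22−10 = 12
LF_Task 1 = LS_Task 3 = 7; LS_Task 1 = 7−7 = 0
Slack_Task 2 = LS_Task 2 − ES_Task 2 = 12 − 0 = 12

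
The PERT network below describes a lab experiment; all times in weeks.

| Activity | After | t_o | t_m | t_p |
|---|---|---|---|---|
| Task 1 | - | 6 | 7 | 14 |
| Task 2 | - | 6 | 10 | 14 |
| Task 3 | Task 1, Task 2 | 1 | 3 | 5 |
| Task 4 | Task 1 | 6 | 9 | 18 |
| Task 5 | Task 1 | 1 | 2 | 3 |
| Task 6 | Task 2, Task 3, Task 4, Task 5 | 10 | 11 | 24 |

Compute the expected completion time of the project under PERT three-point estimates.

31 weeks

te_Task 1 = (6 + 4·7 + 14)/6 = 48/6 = 8
te_Task 2 = (6 + 4·10 + 14)/6 = 60/6 = 10
te_Task 3 = (1 + 4·3 + 5)/6 = 18/6 = 3
te_Task 4 = (6 + 4·9 + 18)/6 = 60/6 = 10
te_Task 5 = (1 + 4·2 + 3)/6 = 12/6 = 2
te_Task 6 = (10 + 4·11 + 24)/6 = 78/6 = 13

Forward pass:
ES_Task 1 = 0; EF_Task 1 = 8
ES_Task 2 = 0; EF_Task 2 = 10
ES_Task 3 = max(EF_Task 1=8, EF_Task 2=10) = 10; EF_Task 3 = 10+3 = 13
ES_Task 4 = 8; EF_Task 4 = 8+10 = 18
ES_Task 5 = 8; EF_Task 5 = 8+2 = 10
ES_Task 6 = max(EF_Task 2=10, EF_Task 3=13, EF_Task 4=18, EF_Task 5=10) = 18; EF_Task 6 = 18+13 = 31
Expected project duration μ = 31 weeks. Critical path: Task 1 → Task 4 → Task 6.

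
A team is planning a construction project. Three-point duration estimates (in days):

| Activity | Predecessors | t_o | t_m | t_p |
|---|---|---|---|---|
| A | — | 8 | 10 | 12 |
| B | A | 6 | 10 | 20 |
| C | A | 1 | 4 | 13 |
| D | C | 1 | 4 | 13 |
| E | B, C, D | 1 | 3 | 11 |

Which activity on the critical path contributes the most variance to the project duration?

te_A = (8 + 4·10 + 12)/6 = 60/6 = 10; σ²_A = ((12−8)/6)² = 0.444
te_B = (6 + 4·10 + 20)/6 = 66/6 = 11; σ²_B = ((20−6)/6)² = 5.444
te_C = (1 + 4·4 + 13)/6 = 30/6 = 5; σ²_C = ((13−1)/6)² = 4.000
te_D = (1 + 4·4 + 13)/6 = 30/6 = 5; σ²_D = ((13−1)/6)² = 4.000
te_E = (1 + 4·3 + 11)/6 = 24/6 = 4; σ²_E = ((11−1)/6)² = 2.778

Forward pass:
ES_A = 0; EF_A = 10
ES_B = 10; EF_B = 10+11 = 21
ES_C = 10; EF_C = 10+5 = 15
ES_D = 15; EF_D = 15+5 = 20
ES_E = max(EF_B=21, EF_C=15, EF_D=20) = 21; EF_E = 21+4 = 25
Expected project duration μ = 25 days. Critical path: A → B → E.

Variances on critical path: σ²_A=0.444, σ²_B=5.444, σ²_E=2.778.
Largest is σ²_B = 5.444.

B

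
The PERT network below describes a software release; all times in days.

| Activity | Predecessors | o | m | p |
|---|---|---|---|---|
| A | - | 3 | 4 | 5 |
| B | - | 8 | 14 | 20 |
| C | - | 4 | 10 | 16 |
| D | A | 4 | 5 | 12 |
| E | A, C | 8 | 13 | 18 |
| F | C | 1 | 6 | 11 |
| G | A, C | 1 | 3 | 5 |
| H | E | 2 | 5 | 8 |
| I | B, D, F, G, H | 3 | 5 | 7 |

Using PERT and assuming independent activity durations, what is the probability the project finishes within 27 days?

0.018

te_A = (3 + 4·4 + 5)/6 = 24/6 = 4; σ²_A = ((5−3)/6)² = 0.111
te_B = (8 + 4·14 + 20)/6 = 84/6 = 14; σ²_B = ((20−8)/6)² = 4.000
te_C = (4 + 4·10 + 16)/6 = 60/6 = 10; σ²_C = ((16−4)/6)² = 4.000
te_D = (4 + 4·5 + 12)/6 = 36/6 = 6; σ²_D = ((12−4)/6)² = 1.778
te_E = (8 + 4·13 + 18)/6 = 78/6 = 13; σ²_E = ((18−8)/6)² = 2.778
te_F = (1 + 4·6 + 11)/6 = 36/6 = 6; σ²_F = ((11−1)/6)² = 2.778
te_G = (1 + 4·3 + 5)/6 = 18/6 = 3; σ²_G = ((5−1)/6)² = 0.444
te_H = (2 + 4·5 + 8)/6 = 30/6 = 5; σ²_H = ((8−2)/6)² = 1.000
te_I = (3 + 4·5 + 7)/6 = 30/6 = 5; σ²_I = ((7−3)/6)² = 0.444

Forward pass:
ES_A = 0; EF_A = 4
ES_B = 0; EF_B = 14
ES_C = 0; EF_C = 10
ES_D = 4; EF_D = 4+6 = 10
ES_E = max(EF_A=4, EF_C=10) = 10; EF_E = 10+13 = 23
ES_F = 10; EF_F = 10+6 = 16
ES_G = max(EF_A=4, EF_C=10) = 10; EF_G = 10+3 = 13
ES_H = 23; EF_H = 23+5 = 28
ES_I = max(EF_B=14, EF_D=10, EF_F=16, EF_G=13, EF_H=28) = 28; EF_I = 28+5 = 33
Expected project duration μ = 33 days. Critical path: C → E → H → I.

Variance along critical path = 4.000 + 2.778 + 1.000 + 0.444 = 8.222; σ = √8.222 = 2.867 days.
Z = (27 − 33) / 2.867 = -2.092
P(T ≤ 27) = Φ(-2.092) ≈ 0.018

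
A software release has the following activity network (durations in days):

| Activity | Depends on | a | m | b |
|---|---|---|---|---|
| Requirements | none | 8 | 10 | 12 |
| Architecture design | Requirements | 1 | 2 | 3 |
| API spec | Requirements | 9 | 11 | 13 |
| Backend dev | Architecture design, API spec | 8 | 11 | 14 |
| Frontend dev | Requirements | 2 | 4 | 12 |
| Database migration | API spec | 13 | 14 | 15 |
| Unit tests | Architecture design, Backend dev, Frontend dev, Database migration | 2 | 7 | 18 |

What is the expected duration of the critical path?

43 days

te_Requirements = (8 + 4·10 + 12)/6 = 60/6 = 10
te_Architecture design = (1 + 4·2 + 3)/6 = 12/6 = 2
te_API spec = (9 + 4·11 + 13)/6 = 66/6 = 11
te_Backend dev = (8 + 4·11 + 14)/6 = 66/6 = 11
te_Frontend dev = (2 + 4·4 + 12)/6 = 30/6 = 5
te_Database migration = (13 + 4·14 + 15)/6 = 84/6 = 14
te_Unit tests = (2 + 4·7 + 18)/6 = 48/6 = 8

Forward pass:
ES_Requirements = 0; EF_Requirements = 10
ES_Architecture design = 10; EF_Architecture design = 10+2 = 12
ES_API spec = 10; EF_API spec = 10+11 = 21
ES_Backend dev = max(EF_Architecture design=12, EF_API spec=21) = 21; EF_Backend dev = 21+11 = 32
ES_Frontend dev = 10; EF_Frontend dev = 10+5 = 15
ES_Database migration = 21; EF_Database migration = 21+14 = 35
ES_Unit tests = max(EF_Architecture design=12, EF_Backend dev=32, EF_Frontend dev=15, EF_Database migration=35) = 35; EF_Unit tests = 35+8 = 43
Expected project duration μ = 43 days. Critical path: Requirements → API spec → Database migration → Unit tests.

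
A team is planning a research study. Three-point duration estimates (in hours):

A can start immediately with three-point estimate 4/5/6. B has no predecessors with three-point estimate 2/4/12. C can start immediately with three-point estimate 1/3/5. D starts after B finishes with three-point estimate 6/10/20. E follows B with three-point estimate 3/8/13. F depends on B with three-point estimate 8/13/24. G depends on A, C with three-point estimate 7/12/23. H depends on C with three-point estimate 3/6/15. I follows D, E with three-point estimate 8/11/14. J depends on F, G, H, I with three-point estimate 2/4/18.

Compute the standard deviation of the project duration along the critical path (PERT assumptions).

4.04 hours

te_A = (4 + 4·5 + 6)/6 = 30/6 = 5; σ²_A = ((6−4)/6)² = 0.111
te_B = (2 + 4·4 + 12)/6 = 30/6 = 5; σ²_B = ((12−2)/6)² = 2.778
te_C = (1 + 4·3 + 5)/6 = 18/6 = 3; σ²_C = ((5−1)/6)² = 0.444
te_D = (6 + 4·10 + 20)/6 = 66/6 = 11; σ²_D = ((20−6)/6)² = 5.444
te_E = (3 + 4·8 + 13)/6 = 48/6 = 8; σ²_E = ((13−3)/6)² = 2.778
te_F = (8 + 4·13 + 24)/6 = 84/6 = 14; σ²_F = ((24−8)/6)² = 7.111
te_G = (7 + 4·12 + 23)/6 = 78/6 = 13; σ²_G = ((23−7)/6)² = 7.111
te_H = (3 + 4·6 + 15)/6 = 42/6 = 7; σ²_H = ((15−3)/6)² = 4.000
te_I = (8 + 4·11 + 14)/6 = 66/6 = 11; σ²_I = ((14−8)/6)² = 1.000
te_J = (2 + 4·4 + 18)/6 = 36/6 = 6; σ²_J = ((18−2)/6)² = 7.111

Forward pass:
ES_A = 0; EF_A = 5
ES_B = 0; EF_B = 5
ES_C = 0; EF_C = 3
ES_D = 5; EF_D = 5+11 = 16
ES_E = 5; EF_E = 5+8 = 13
ES_F = 5; EF_F = 5+14 = 19
ES_G = max(EF_A=5, EF_C=3) = 5; EF_G = 5+13 = 18
ES_H = 3; EF_H = 3+7 = 10
ES_I = max(EF_D=16, EF_E=13) = 16; EF_I = 16+11 = 27
ES_J = max(EF_F=19, EF_G=18, EF_H=10, EF_I=27) = 27; EF_J = 27+6 = 33
Expected project duration μ = 33 hours. Critical path: B → D → I → J.

Variance along critical path = 2.778 + 5.444 + 1.000 + 7.111 = 16.333
σ = √16.333 = 4.041 hours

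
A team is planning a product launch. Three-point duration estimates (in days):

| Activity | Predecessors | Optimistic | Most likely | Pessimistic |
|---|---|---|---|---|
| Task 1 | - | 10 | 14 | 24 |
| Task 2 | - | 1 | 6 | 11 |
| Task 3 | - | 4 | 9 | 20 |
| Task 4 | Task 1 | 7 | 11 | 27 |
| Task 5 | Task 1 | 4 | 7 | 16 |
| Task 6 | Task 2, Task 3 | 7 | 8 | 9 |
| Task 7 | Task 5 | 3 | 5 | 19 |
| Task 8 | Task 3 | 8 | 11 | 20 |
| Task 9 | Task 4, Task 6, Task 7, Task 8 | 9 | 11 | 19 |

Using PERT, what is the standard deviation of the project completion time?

te_Task 1 = (10 + 4·14 + 24)/6 = 90/6 = 15; σ²_Task 1 = ((24−10)/6)² = 5.444
te_Task 2 = (1 + 4·6 + 11)/6 = 36/6 = 6; σ²_Task 2 = ((11−1)/6)² = 2.778
te_Task 3 = (4 + 4·9 + 20)/6 = 60/6 = 10; σ²_Task 3 = ((20−4)/6)² = 7.111
te_Task 4 = (7 + 4·11 + 27)/6 = 78/6 = 13; σ²_Task 4 = ((27−7)/6)² = 11.111
te_Task 5 = (4 + 4·7 + 16)/6 = 48/6 = 8; σ²_Task 5 = ((16−4)/6)² = 4.000
te_Task 6 = (7 + 4·8 + 9)/6 = 48/6 = 8; σ²_Task 6 = ((9−7)/6)² = 0.111
te_Task 7 = (3 + 4·5 + 19)/6 = 42/6 = 7; σ²_Task 7 = ((19−3)/6)² = 7.111
te_Task 8 = (8 + 4·11 + 20)/6 = 72/6 = 12; σ²_Task 8 = ((20−8)/6)² = 4.000
te_Task 9 = (9 + 4·11 + 19)/6 = 72/6 = 12; σ²_Task 9 = ((19−9)/6)² = 2.778

Forward pass:
ES_Task 1 = 0; EF_Task 1 = 15
ES_Task 2 = 0; EF_Task 2 = 6
ES_Task 3 = 0; EF_Task 3 = 10
ES_Task 4 = 15; EF_Task 4 = 15+13 = 28
ES_Task 5 = 15; EF_Task 5 = 15+8 = 23
ES_Task 6 = max(EF_Task 2=6, EF_Task 3=10) = 10; EF_Task 6 = 10+8 = 18
ES_Task 7 = 23; EF_Task 7 = 23+7 = 30
ES_Task 8 = 10; EF_Task 8 = 10+12 = 22
ES_Task 9 = max(EF_Task 4=28, EF_Task 6=18, EF_Task 7=30, EF_Task 8=22) = 30; EF_Task 9 = 30+12 = 42
Expected project duration μ = 42 days. Critical path: Task 1 → Task 5 → Task 7 → Task 9.

Variance along critical path = 5.444 + 4.000 + 7.111 + 2.778 = 19.333
σ = √19.333 = 4.397 days

4.40 days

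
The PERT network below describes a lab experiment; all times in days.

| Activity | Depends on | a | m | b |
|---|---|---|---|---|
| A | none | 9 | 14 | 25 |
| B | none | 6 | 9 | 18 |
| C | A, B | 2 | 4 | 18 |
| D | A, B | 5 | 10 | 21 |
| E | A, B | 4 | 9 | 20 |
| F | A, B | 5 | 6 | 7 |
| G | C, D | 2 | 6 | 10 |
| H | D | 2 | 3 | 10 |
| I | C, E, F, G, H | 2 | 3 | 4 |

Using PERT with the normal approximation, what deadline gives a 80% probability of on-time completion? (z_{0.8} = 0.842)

38.4 days

te_A = (9 + 4·14 + 25)/6 = 90/6 = 15; σ²_A = ((25−9)/6)² = 7.111
te_B = (6 + 4·9 + 18)/6 = 60/6 = 10; σ²_B = ((18−6)/6)² = 4.000
te_C = (2 + 4·4 + 18)/6 = 36/6 = 6; σ²_C = ((18−2)/6)² = 7.111
te_D = (5 + 4·10 + 21)/6 = 66/6 = 11; σ²_D = ((21−5)/6)² = 7.111
te_E = (4 + 4·9 + 20)/6 = 60/6 = 10; σ²_E = ((20−4)/6)² = 7.111
te_F = (5 + 4·6 + 7)/6 = 36/6 = 6; σ²_F = ((7−5)/6)² = 0.111
te_G = (2 + 4·6 + 10)/6 = 36/6 = 6; σ²_G = ((10−2)/6)² = 1.778
te_H = (2 + 4·3 + 10)/6 = 24/6 = 4; σ²_H = ((10−2)/6)² = 1.778
te_I = (2 + 4·3 + 4)/6 = 18/6 = 3; σ²_I = ((4−2)/6)² = 0.111

Forward pass:
ES_A = 0; EF_A = 15
ES_B = 0; EF_B = 10
ES_C = max(EF_A=15, EF_B=10) = 15; EF_C = 15+6 = 21
ES_D = max(EF_A=15, EF_B=10) = 15; EF_D = 15+11 = 26
ES_E = max(EF_A=15, EF_B=10) = 15; EF_E = 15+10 = 25
ES_F = max(EF_A=15, EF_B=10) = 15; EF_F = 15+6 = 21
ES_G = max(EF_C=21, EF_D=26) = 26; EF_G = 26+6 = 32
ES_H = 26; EF_H = 26+4 = 30
ES_I = max(EF_C=21, EF_E=25, EF_F=21, EF_G=32, EF_H=30) = 32; EF_I = 32+3 = 35
Expected project duration μ = 35 days. Critical path: A → D → G → I.

Variance along critical path = 7.111 + 7.111 + 1.778 + 0.111 = 16.111; σ = 4.014 days.
D = μ + z·σ = 35 + 0.842·4.014 = 38.4 days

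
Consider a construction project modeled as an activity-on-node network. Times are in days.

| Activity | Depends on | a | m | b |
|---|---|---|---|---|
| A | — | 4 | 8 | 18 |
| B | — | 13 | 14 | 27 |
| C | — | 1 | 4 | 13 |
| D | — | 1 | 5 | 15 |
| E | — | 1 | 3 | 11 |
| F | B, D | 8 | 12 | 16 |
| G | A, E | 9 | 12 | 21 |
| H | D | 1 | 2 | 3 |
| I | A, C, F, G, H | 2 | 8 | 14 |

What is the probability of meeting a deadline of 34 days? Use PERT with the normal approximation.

te_A = (4 + 4·8 + 18)/6 = 54/6 = 9; σ²_A = ((18−4)/6)² = 5.444
te_B = (13 + 4·14 + 27)/6 = 96/6 = 16; σ²_B = ((27−13)/6)² = 5.444
te_C = (1 + 4·4 + 13)/6 = 30/6 = 5; σ²_C = ((13−1)/6)² = 4.000
te_D = (1 + 4·5 + 15)/6 = 36/6 = 6; σ²_D = ((15−1)/6)² = 5.444
te_E = (1 + 4·3 + 11)/6 = 24/6 = 4; σ²_E = ((11−1)/6)² = 2.778
te_F = (8 + 4·12 + 16)/6 = 72/6 = 12; σ²_F = ((16−8)/6)² = 1.778
te_G = (9 + 4·12 + 21)/6 = 78/6 = 13; σ²_G = ((21−9)/6)² = 4.000
te_H = (1 + 4·2 + 3)/6 = 12/6 = 2; σ²_H = ((3−1)/6)² = 0.111
te_I = (2 + 4·8 + 14)/6 = 48/6 = 8; σ²_I = ((14−2)/6)² = 4.000

Forward pass:
ES_A = 0; EF_A = 9
ES_B = 0; EF_B = 16
ES_C = 0; EF_C = 5
ES_D = 0; EF_D = 6
ES_E = 0; EF_E = 4
ES_F = max(EF_B=16, EF_D=6) = 16; EF_F = 16+12 = 28
ES_G = max(EF_A=9, EF_E=4) = 9; EF_G = 9+13 = 22
ES_H = 6; EF_H = 6+2 = 8
ES_I = max(EF_A=9, EF_C=5, EF_F=28, EF_G=22, EF_H=8) = 28; EF_I = 28+8 = 36
Expected project duration μ = 36 days. Critical path: B → F → I.

Variance along critical path = 5.444 + 1.778 + 4.000 = 11.222; σ = √11.222 = 3.350 days.
Z = (34 − 36) / 3.350 = -0.597
P(T ≤ 34) = Φ(-0.597) ≈ 0.275

0.275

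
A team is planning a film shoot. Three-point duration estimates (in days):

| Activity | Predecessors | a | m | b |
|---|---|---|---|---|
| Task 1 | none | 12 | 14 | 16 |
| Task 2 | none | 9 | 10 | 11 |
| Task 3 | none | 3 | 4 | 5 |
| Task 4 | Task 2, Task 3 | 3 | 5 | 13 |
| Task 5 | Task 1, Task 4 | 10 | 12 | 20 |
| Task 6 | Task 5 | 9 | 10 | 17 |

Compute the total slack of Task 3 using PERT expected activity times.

6 days

te_Task 1 = (12 + 4·14 + 16)/6 = 84/6 = 14
te_Task 2 = (9 + 4·10 + 11)/6 = 60/6 = 10
te_Task 3 = (3 + 4·4 + 5)/6 = 24/6 = 4
te_Task 4 = (3 + 4·5 + 13)/6 = 36/6 = 6
te_Task 5 = (10 + 4·12 + 20)/6 = 78/6 = 13
te_Task 6 = (9 + 4·10 + 17)/6 = 66/6 = 11

Forward pass:
ES_Task 1 = 0; EF_Task 1 = 14
ES_Task 2 = 0; EF_Task 2 = 10
ES_Task 3 = 0; EF_Task 3 = 4
ES_Task 4 = max(EF_Task 2=10, EF_Task 3=4) = 10; EF_Task 4 = 10+6 = 16
ES_Task 5 = max(EF_Task 1=14, EF_Task 4=16) = 16; EF_Task 5 = 16+13 = 29
ES_Task 6 = 29; EF_Task 6 = 29+11 = 40
Expected project duration μ = 40 days. Critical path: Task 2 → Task 4 → Task 5 → Task 6.

Backward pass:
LF_Task 6 = 40; LS_Task 6 = 40−11 = 29
LF_Task 5 = LS_Task 6 = 29; LS_Task 5 = 29−13 = 16
LF_Task 4 = LS_Task 5 = 16; LS_Task 4 = 16−6 = 10
LF_Task 3 = LS_Task 4 = 10; LS_Task 3 = 10−4 = 6
LF_Task 2 = LS_Task 4 = 10; LS_Task 2 = 10−10 = 0
LF_Task 1 = LS_Task 5 = 16; LS_Task 1 = 16−14 = 2
Slack_Task 3 = LS_Task 3 − ES_Task 3 = 6 − 0 = 6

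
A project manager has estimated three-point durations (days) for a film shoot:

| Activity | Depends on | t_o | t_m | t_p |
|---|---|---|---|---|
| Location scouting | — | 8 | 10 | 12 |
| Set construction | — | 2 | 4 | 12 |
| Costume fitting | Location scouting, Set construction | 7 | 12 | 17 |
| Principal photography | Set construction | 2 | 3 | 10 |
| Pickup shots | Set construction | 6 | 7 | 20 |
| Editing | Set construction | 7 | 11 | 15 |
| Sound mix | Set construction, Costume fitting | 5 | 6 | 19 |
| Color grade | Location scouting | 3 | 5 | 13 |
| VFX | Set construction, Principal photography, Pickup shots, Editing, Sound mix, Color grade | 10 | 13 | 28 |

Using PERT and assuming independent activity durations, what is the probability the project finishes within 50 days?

0.883

te_Location scouting = (8 + 4·10 + 12)/6 = 60/6 = 10; σ²_Location scouting = ((12−8)/6)² = 0.444
te_Set construction = (2 + 4·4 + 12)/6 = 30/6 = 5; σ²_Set construction = ((12−2)/6)² = 2.778
te_Costume fitting = (7 + 4·12 + 17)/6 = 72/6 = 12; σ²_Costume fitting = ((17−7)/6)² = 2.778
te_Principal photography = (2 + 4·3 + 10)/6 = 24/6 = 4; σ²_Principal photography = ((10−2)/6)² = 1.778
te_Pickup shots = (6 + 4·7 + 20)/6 = 54/6 = 9; σ²_Pickup shots = ((20−6)/6)² = 5.444
te_Editing = (7 + 4·11 + 15)/6 = 66/6 = 11; σ²_Editing = ((15−7)/6)² = 1.778
te_Sound mix = (5 + 4·6 + 19)/6 = 48/6 = 8; σ²_Sound mix = ((19−5)/6)² = 5.444
te_Color grade = (3 + 4·5 + 13)/6 = 36/6 = 6; σ²_Color grade = ((13−3)/6)² = 2.778
te_VFX = (10 + 4·13 + 28)/6 = 90/6 = 15; σ²_VFX = ((28−10)/6)² = 9.000

Forward pass:
ES_Location scouting = 0; EF_Location scouting = 10
ES_Set construction = 0; EF_Set construction = 5
ES_Costume fitting = max(EF_Location scouting=10, EF_Set construction=5) = 10; EF_Costume fitting = 10+12 = 22
ES_Principal photography = 5; EF_Principal photography = 5+4 = 9
ES_Pickup shots = 5; EF_Pickup shots = 5+9 = 14
ES_Editing = 5; EF_Editing = 5+11 = 16
ES_Sound mix = max(EF_Set construction=5, EF_Costume fitting=22) = 22; EF_Sound mix = 22+8 = 30
ES_Color grade = 10; EF_Color grade = 10+6 = 16
ES_VFX = max(EF_Set construction=5, EF_Principal photography=9, EF_Pickup shots=14, EF_Editing=16, EF_Sound mix=30, EF_Color grade=16) = 30; EF_VFX = 30+15 = 45
Expected project duration μ = 45 days. Critical path: Location scouting → Costume fitting → Sound mix → VFX.

Variance along critical path = 0.444 + 2.778 + 5.444 + 9.000 = 17.667; σ = √17.667 = 4.203 days.
Z = (50 − 45) / 4.203 = 1.190
P(T ≤ 50) = Φ(1.190) ≈ 0.883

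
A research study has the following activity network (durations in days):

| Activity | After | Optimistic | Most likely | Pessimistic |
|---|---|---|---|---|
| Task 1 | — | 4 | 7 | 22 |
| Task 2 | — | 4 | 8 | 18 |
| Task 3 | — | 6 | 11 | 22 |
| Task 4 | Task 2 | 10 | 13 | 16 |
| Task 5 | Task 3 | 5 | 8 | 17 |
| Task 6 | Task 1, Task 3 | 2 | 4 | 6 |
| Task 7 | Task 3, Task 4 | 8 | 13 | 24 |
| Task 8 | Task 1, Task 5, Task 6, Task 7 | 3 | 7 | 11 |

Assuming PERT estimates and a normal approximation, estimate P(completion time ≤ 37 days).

te_Task 1 = (4 + 4·7 + 22)/6 = 54/6 = 9; σ²_Task 1 = ((22−4)/6)² = 9.000
te_Task 2 = (4 + 4·8 + 18)/6 = 54/6 = 9; σ²_Task 2 = ((18−4)/6)² = 5.444
te_Task 3 = (6 + 4·11 + 22)/6 = 72/6 = 12; σ²_Task 3 = ((22−6)/6)² = 7.111
te_Task 4 = (10 + 4·13 + 16)/6 = 78/6 = 13; σ²_Task 4 = ((16−10)/6)² = 1.000
te_Task 5 = (5 + 4·8 + 17)/6 = 54/6 = 9; σ²_Task 5 = ((17−5)/6)² = 4.000
te_Task 6 = (2 + 4·4 + 6)/6 = 24/6 = 4; σ²_Task 6 = ((6−2)/6)² = 0.444
te_Task 7 = (8 + 4·13 + 24)/6 = 84/6 = 14; σ²_Task 7 = ((24−8)/6)² = 7.111
te_Task 8 = (3 + 4·7 + 11)/6 = 42/6 = 7; σ²_Task 8 = ((11−3)/6)² = 1.778

Forward pass:
ES_Task 1 = 0; EF_Task 1 = 9
ES_Task 2 = 0; EF_Task 2 = 9
ES_Task 3 = 0; EF_Task 3 = 12
ES_Task 4 = 9; EF_Task 4 = 9+13 = 22
ES_Task 5 = 12; EF_Task 5 = 12+9 = 21
ES_Task 6 = max(EF_Task 1=9, EF_Task 3=12) = 12; EF_Task 6 = 12+4 = 16
ES_Task 7 = max(EF_Task 3=12, EF_Task 4=22) = 22; EF_Task 7 = 22+14 = 36
ES_Task 8 = max(EF_Task 1=9, EF_Task 5=21, EF_Task 6=16, EF_Task 7=36) = 36; EF_Task 8 = 36+7 = 43
Expected project duration μ = 43 days. Critical path: Task 2 → Task 4 → Task 7 → Task 8.

Variance along critical path = 5.444 + 1.000 + 7.111 + 1.778 = 15.333; σ = √15.333 = 3.916 days.
Z = (37 − 43) / 3.916 = -1.532
P(T ≤ 37) = Φ(-1.532) ≈ 0.063

0.063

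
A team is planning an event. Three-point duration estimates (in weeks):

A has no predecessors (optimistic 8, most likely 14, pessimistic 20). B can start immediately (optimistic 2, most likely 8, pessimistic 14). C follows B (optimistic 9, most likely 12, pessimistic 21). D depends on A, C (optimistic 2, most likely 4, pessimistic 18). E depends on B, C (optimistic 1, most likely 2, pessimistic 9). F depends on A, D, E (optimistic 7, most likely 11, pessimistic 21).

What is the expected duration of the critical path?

te_A = (8 + 4·14 + 20)/6 = 84/6 = 14
te_B = (2 + 4·8 + 14)/6 = 48/6 = 8
te_C = (9 + 4·12 + 21)/6 = 78/6 = 13
te_D = (2 + 4·4 + 18)/6 = 36/6 = 6
te_E = (1 + 4·2 + 9)/6 = 18/6 = 3
te_F = (7 + 4·11 + 21)/6 = 72/6 = 12

Forward pass:
ES_A = 0; EF_A = 14
ES_B = 0; EF_B = 8
ES_C = 8; EF_C = 8+13 = 21
ES_D = max(EF_A=14, EF_C=21) = 21; EF_D = 21+6 = 27
ES_E = max(EF_B=8, EF_C=21) = 21; EF_E = 21+3 = 24
ES_F = max(EF_A=14, EF_D=27, EF_E=24) = 27; EF_F = 27+12 = 39
Expected project duration μ = 39 weeks. Critical path: B → C → D → F.

39 weeks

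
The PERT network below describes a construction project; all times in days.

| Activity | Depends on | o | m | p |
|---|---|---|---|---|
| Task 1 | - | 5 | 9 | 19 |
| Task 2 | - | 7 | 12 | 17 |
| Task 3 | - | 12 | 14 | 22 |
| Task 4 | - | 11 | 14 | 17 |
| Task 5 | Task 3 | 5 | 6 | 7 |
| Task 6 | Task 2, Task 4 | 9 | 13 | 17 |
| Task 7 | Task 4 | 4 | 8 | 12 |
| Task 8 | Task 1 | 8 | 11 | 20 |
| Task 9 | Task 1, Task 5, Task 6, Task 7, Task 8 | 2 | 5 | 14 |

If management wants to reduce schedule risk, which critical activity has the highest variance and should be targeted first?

te_Task 1 = (5 + 4·9 + 19)/6 = 60/6 = 10; σ²_Task 1 = ((19−5)/6)² = 5.444
te_Task 2 = (7 + 4·12 + 17)/6 = 72/6 = 12; σ²_Task 2 = ((17−7)/6)² = 2.778
te_Task 3 = (12 + 4·14 + 22)/6 = 90/6 = 15; σ²_Task 3 = ((22−12)/6)² = 2.778
te_Task 4 = (11 + 4·14 + 17)/6 = 84/6 = 14; σ²_Task 4 = ((17−11)/6)² = 1.000
te_Task 5 = (5 + 4·6 + 7)/6 = 36/6 = 6; σ²_Task 5 = ((7−5)/6)² = 0.111
te_Task 6 = (9 + 4·13 + 17)/6 = 78/6 = 13; σ²_Task 6 = ((17−9)/6)² = 1.778
te_Task 7 = (4 + 4·8 + 12)/6 = 48/6 = 8; σ²_Task 7 = ((12−4)/6)² = 1.778
te_Task 8 = (8 + 4·11 + 20)/6 = 72/6 = 12; σ²_Task 8 = ((20−8)/6)² = 4.000
te_Task 9 = (2 + 4·5 + 14)/6 = 36/6 = 6; σ²_Task 9 = ((14−2)/6)² = 4.000

Forward pass:
ES_Task 1 = 0; EF_Task 1 = 10
ES_Task 2 = 0; EF_Task 2 = 12
ES_Task 3 = 0; EF_Task 3 = 15
ES_Task 4 = 0; EF_Task 4 = 14
ES_Task 5 = 15; EF_Task 5 = 15+6 = 21
ES_Task 6 = max(EF_Task 2=12, EF_Task 4=14) = 14; EF_Task 6 = 14+13 = 27
ES_Task 7 = 14; EF_Task 7 = 14+8 = 22
ES_Task 8 = 10; EF_Task 8 = 10+12 = 22
ES_Task 9 = max(EF_Task 1=10, EF_Task 5=21, EF_Task 6=27, EF_Task 7=22, EF_Task 8=22) = 27; EF_Task 9 = 27+6 = 33
Expected project duration μ = 33 days. Critical path: Task 4 → Task 6 → Task 9.

Variances on critical path: σ²_Task 4=1.000, σ²_Task 6=1.778, σ²_Task 9=4.000.
Largest is σ²_Task 9 = 4.000.

Task 9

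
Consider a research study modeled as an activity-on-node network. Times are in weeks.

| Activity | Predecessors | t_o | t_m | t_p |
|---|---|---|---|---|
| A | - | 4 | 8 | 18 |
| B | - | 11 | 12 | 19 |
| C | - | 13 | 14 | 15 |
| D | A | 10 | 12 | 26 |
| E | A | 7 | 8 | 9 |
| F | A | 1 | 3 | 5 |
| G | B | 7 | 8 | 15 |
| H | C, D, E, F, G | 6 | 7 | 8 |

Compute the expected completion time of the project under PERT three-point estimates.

30 weeks

te_A = (4 + 4·8 + 18)/6 = 54/6 = 9
te_B = (11 + 4·12 + 19)/6 = 78/6 = 13
te_C = (13 + 4·14 + 15)/6 = 84/6 = 14
te_D = (10 + 4·12 + 26)/6 = 84/6 = 14
te_E = (7 + 4·8 + 9)/6 = 48/6 = 8
te_F = (1 + 4·3 + 5)/6 = 18/6 = 3
te_G = (7 + 4·8 + 15)/6 = 54/6 = 9
te_H = (6 + 4·7 + 8)/6 = 42/6 = 7

Forward pass:
ES_A = 0; EF_A = 9
ES_B = 0; EF_B = 13
ES_C = 0; EF_C = 14
ES_D = 9; EF_D = 9+14 = 23
ES_E = 9; EF_E = 9+8 = 17
ES_F = 9; EF_F = 9+3 = 12
ES_G = 13; EF_G = 13+9 = 22
ES_H = max(EF_C=14, EF_D=23, EF_E=17, EF_F=12, EF_G=22) = 23; EF_H = 23+7 = 30
Expected project duration μ = 30 weeks. Critical path: A → D → H.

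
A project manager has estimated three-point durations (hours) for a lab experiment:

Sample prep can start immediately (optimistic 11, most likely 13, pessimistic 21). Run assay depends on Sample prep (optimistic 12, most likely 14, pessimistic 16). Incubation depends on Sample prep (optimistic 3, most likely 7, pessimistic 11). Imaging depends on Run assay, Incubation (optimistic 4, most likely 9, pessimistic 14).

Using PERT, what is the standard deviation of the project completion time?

2.45 hours

te_Sample prep = (11 + 4·13 + 21)/6 = 84/6 = 14; σ²_Sample prep = ((21−11)/6)² = 2.778
te_Run assay = (12 + 4·14 + 16)/6 = 84/6 = 14; σ²_Run assay = ((16−12)/6)² = 0.444
te_Incubation = (3 + 4·7 + 11)/6 = 42/6 = 7; σ²_Incubation = ((11−3)/6)² = 1.778
te_Imaging = (4 + 4·9 + 14)/6 = 54/6 = 9; σ²_Imaging = ((14−4)/6)² = 2.778

Forward pass:
ES_Sample prep = 0; EF_Sample prep = 14
ES_Run assay = 14; EF_Run assay = 14+14 = 28
ES_Incubation = 14; EF_Incubation = 14+7 = 21
ES_Imaging = max(EF_Run assay=28, EF_Incubation=21) = 28; EF_Imaging = 28+9 = 37
Expected project duration μ = 37 hours. Critical path: Sample prep → Run assay → Imaging.

Variance along critical path = 2.778 + 0.444 + 2.778 = 6.000
σ = √6.000 = 2.449 hours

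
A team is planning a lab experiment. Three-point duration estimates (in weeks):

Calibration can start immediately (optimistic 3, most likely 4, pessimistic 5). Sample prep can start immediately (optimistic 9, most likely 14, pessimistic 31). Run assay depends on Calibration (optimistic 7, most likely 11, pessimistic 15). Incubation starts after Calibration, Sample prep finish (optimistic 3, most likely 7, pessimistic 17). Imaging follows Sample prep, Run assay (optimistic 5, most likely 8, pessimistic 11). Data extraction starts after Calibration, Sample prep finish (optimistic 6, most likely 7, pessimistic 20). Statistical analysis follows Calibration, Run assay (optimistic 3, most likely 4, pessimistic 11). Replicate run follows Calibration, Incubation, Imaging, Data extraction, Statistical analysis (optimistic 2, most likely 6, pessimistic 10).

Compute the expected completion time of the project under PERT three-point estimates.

31 weeks

te_Calibration = (3 + 4·4 + 5)/6 = 24/6 = 4
te_Sample prep = (9 + 4·14 + 31)/6 = 96/6 = 16
te_Run assay = (7 + 4·11 + 15)/6 = 66/6 = 11
te_Incubation = (3 + 4·7 + 17)/6 = 48/6 = 8
te_Imaging = (5 + 4·8 + 11)/6 = 48/6 = 8
te_Data extraction = (6 + 4·7 + 20)/6 = 54/6 = 9
te_Statistical analysis = (3 + 4·4 + 11)/6 = 30/6 = 5
te_Replicate run = (2 + 4·6 + 10)/6 = 36/6 = 6

Forward pass:
ES_Calibration = 0; EF_Calibration = 4
ES_Sample prep = 0; EF_Sample prep = 16
ES_Run assay = 4; EF_Run assay = 4+11 = 15
ES_Incubation = max(EF_Calibration=4, EF_Sample prep=16) = 16; EF_Incubation = 16+8 = 24
ES_Imaging = max(EF_Sample prep=16, EF_Run assay=15) = 16; EF_Imaging = 16+8 = 24
ES_Data extraction = max(EF_Calibration=4, EF_Sample prep=16) = 16; EF_Data extraction = 16+9 = 25
ES_Statistical analysis = max(EF_Calibration=4, EF_Run assay=15) = 15; EF_Statistical analysis = 15+5 = 20
ES_Replicate run = max(EF_Calibration=4, EF_Incubation=24, EF_Imaging=24, EF_Data extraction=25, EF_Statistical analysis=20) = 25; EF_Replicate run = 25+6 = 31
Expected project duration μ = 31 weeks. Critical path: Sample prep → Data extraction → Replicate run.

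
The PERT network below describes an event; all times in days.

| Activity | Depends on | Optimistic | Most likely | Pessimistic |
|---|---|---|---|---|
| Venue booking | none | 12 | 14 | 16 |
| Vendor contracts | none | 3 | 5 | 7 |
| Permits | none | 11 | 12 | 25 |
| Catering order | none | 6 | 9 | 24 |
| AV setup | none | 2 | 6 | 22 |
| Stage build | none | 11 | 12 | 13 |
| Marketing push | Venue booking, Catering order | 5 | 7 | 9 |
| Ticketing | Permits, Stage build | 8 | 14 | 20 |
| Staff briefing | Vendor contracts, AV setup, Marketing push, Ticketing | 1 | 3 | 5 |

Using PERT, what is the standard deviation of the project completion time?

3.14 days

te_Venue booking = (12 + 4·14 + 16)/6 = 84/6 = 14; σ²_Venue booking = ((16−12)/6)² = 0.444
te_Vendor contracts = (3 + 4·5 + 7)/6 = 30/6 = 5; σ²_Vendor contracts = ((7−3)/6)² = 0.444
te_Permits = (11 + 4·12 + 25)/6 = 84/6 = 14; σ²_Permits = ((25−11)/6)² = 5.444
te_Catering order = (6 + 4·9 + 24)/6 = 66/6 = 11; σ²_Catering order = ((24−6)/6)² = 9.000
te_AV setup = (2 + 4·6 + 22)/6 = 48/6 = 8; σ²_AV setup = ((22−2)/6)² = 11.111
te_Stage build = (11 + 4·12 + 13)/6 = 72/6 = 12; σ²_Stage build = ((13−11)/6)² = 0.111
te_Marketing push = (5 + 4·7 + 9)/6 = 42/6 = 7; σ²_Marketing push = ((9−5)/6)² = 0.444
te_Ticketing = (8 + 4·14 + 20)/6 = 84/6 = 14; σ²_Ticketing = ((20−8)/6)² = 4.000
te_Staff briefing = (1 + 4·3 + 5)/6 = 18/6 = 3; σ²_Staff briefing = ((5−1)/6)² = 0.444

Forward pass:
ES_Venue booking = 0; EF_Venue booking = 14
ES_Vendor contracts = 0; EF_Vendor contracts = 5
ES_Permits = 0; EF_Permits = 14
ES_Catering order = 0; EF_Catering order = 11
ES_AV setup = 0; EF_AV setup = 8
ES_Stage build = 0; EF_Stage build = 12
ES_Marketing push = max(EF_Venue booking=14, EF_Catering order=11) = 14; EF_Marketing push = 14+7 = 21
ES_Ticketing = max(EF_Permits=14, EF_Stage build=12) = 14; EF_Ticketing = 14+14 = 28
ES_Staff briefing = max(EF_Vendor contracts=5, EF_AV setup=8, EF_Marketing push=21, EF_Ticketing=28) = 28; EF_Staff briefing = 28+3 = 31
Expected project duration μ = 31 days. Critical path: Permits → Ticketing → Staff briefing.

Variance along critical path = 5.444 + 4.000 + 0.444 = 9.889
σ = √9.889 = 3.145 days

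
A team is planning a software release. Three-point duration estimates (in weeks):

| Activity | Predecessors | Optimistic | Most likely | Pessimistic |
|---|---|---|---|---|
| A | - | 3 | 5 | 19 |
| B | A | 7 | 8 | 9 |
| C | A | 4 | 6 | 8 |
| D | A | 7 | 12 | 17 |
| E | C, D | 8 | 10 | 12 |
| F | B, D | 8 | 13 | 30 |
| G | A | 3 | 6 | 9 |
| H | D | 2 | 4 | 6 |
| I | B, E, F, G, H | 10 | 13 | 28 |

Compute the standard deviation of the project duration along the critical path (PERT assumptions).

te_A = (3 + 4·5 + 19)/6 = 42/6 = 7; σ²_A = ((19−3)/6)² = 7.111
te_B = (7 + 4·8 + 9)/6 = 48/6 = 8; σ²_B = ((9−7)/6)² = 0.111
te_C = (4 + 4·6 + 8)/6 = 36/6 = 6; σ²_C = ((8−4)/6)² = 0.444
te_D = (7 + 4·12 + 17)/6 = 72/6 = 12; σ²_D = ((17−7)/6)² = 2.778
te_E = (8 + 4·10 + 12)/6 = 60/6 = 10; σ²_E = ((12−8)/6)² = 0.444
te_F = (8 + 4·13 + 30)/6 = 90/6 = 15; σ²_F = ((30−8)/6)² = 13.444
te_G = (3 + 4·6 + 9)/6 = 36/6 = 6; σ²_G = ((9−3)/6)² = 1.000
te_H = (2 + 4·4 + 6)/6 = 24/6 = 4; σ²_H = ((6−2)/6)² = 0.444
te_I = (10 + 4·13 + 28)/6 = 90/6 = 15; σ²_I = ((28−10)/6)² = 9.000

Forward pass:
ES_A = 0; EF_A = 7
ES_B = 7; EF_B = 7+8 = 15
ES_C = 7; EF_C = 7+6 = 13
ES_D = 7; EF_D = 7+12 = 19
ES_E = max(EF_C=13, EF_D=19) = 19; EF_E = 19+10 = 29
ES_F = max(EF_B=15, EF_D=19) = 19; EF_F = 19+15 = 34
ES_G = 7; EF_G = 7+6 = 13
ES_H = 19; EF_H = 19+4 = 23
ES_I = max(EF_B=15, EF_E=29, EF_F=34, EF_G=13, EF_H=23) = 34; EF_I = 34+15 = 49
Expected project duration μ = 49 weeks. Critical path: A → D → F → I.

Variance along critical path = 7.111 + 2.778 + 13.444 + 9.000 = 32.333
σ = √32.333 = 5.686 weeks

5.69 weeks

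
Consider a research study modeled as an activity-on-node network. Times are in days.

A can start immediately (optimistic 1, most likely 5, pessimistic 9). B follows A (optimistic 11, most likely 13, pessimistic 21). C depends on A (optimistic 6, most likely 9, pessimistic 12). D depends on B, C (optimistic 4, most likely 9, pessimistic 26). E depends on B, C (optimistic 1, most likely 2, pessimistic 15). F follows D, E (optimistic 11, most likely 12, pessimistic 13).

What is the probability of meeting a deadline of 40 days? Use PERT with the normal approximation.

te_A = (1 + 4·5 + 9)/6 = 30/6 = 5; σ²_A = ((9−1)/6)² = 1.778
te_B = (11 + 4·13 + 21)/6 = 84/6 = 14; σ²_B = ((21−11)/6)² = 2.778
te_C = (6 + 4·9 + 12)/6 = 54/6 = 9; σ²_C = ((12−6)/6)² = 1.000
te_D = (4 + 4·9 + 26)/6 = 66/6 = 11; σ²_D = ((26−4)/6)² = 13.444
te_E = (1 + 4·2 + 15)/6 = 24/6 = 4; σ²_E = ((15−1)/6)² = 5.444
te_F = (11 + 4·12 + 13)/6 = 72/6 = 12; σ²_F = ((13−11)/6)² = 0.111

Forward pass:
ES_A = 0; EF_A = 5
ES_B = 5; EF_B = 5+14 = 19
ES_C = 5; EF_C = 5+9 = 14
ES_D = max(EF_B=19, EF_C=14) = 19; EF_D = 19+11 = 30
ES_E = max(EF_B=19, EF_C=14) = 19; EF_E = 19+4 = 23
ES_F = max(EF_D=30, EF_E=23) = 30; EF_F = 30+12 = 42
Expected project duration μ = 42 days. Critical path: A → B → D → F.

Variance along critical path = 1.778 + 2.778 + 13.444 + 0.111 = 18.111; σ = √18.111 = 4.256 days.
Z = (40 − 42) / 4.256 = -0.470
P(T ≤ 40) = Φ(-0.470) ≈ 0.319

0.319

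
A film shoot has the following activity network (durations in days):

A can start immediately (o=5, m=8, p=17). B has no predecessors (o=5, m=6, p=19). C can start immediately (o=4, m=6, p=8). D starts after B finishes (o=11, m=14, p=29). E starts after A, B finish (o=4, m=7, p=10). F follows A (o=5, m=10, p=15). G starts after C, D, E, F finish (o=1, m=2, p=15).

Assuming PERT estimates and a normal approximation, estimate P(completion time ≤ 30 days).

0.673

te_A = (5 + 4·8 + 17)/6 = 54/6 = 9; σ²_A = ((17−5)/6)² = 4.000
te_B = (5 + 4·6 + 19)/6 = 48/6 = 8; σ²_B = ((19−5)/6)² = 5.444
te_C = (4 + 4·6 + 8)/6 = 36/6 = 6; σ²_C = ((8−4)/6)² = 0.444
te_D = (11 + 4·14 + 29)/6 = 96/6 = 16; σ²_D = ((29−11)/6)² = 9.000
te_E = (4 + 4·7 + 10)/6 = 42/6 = 7; σ²_E = ((10−4)/6)² = 1.000
te_F = (5 + 4·10 + 15)/6 = 60/6 = 10; σ²_F = ((15−5)/6)² = 2.778
te_G = (1 + 4·2 + 15)/6 = 24/6 = 4; σ²_G = ((15−1)/6)² = 5.444

Forward pass:
ES_A = 0; EF_A = 9
ES_B = 0; EF_B = 8
ES_C = 0; EF_C = 6
ES_D = 8; EF_D = 8+16 = 24
ES_E = max(EF_A=9, EF_B=8) = 9; EF_E = 9+7 = 16
ES_F = 9; EF_F = 9+10 = 19
ES_G = max(EF_C=6, EF_D=24, EF_E=16, EF_F=19) = 24; EF_G = 24+4 = 28
Expected project duration μ = 28 days. Critical path: B → D → G.

Variance along critical path = 5.444 + 9.000 + 5.444 = 19.889; σ = √19.889 = 4.460 days.
Z = (30 − 28) / 4.460 = 0.448
P(T ≤ 30) = Φ(0.448) ≈ 0.673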